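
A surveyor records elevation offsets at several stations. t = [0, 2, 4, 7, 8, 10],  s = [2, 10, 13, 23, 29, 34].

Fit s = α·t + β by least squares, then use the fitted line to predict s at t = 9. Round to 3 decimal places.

The normal system AᵀA·[α, β]ᵀ = Aᵀs is [[233, 31]; [31, 6]]·[α, β]ᵀ = [805, 111]ᵀ.
Eliminating β: 6·(row 1) − 31·(row 2) gives 437·α = 6·805 − 31·111 = 1389, so α = 1389/437.
Then β = (111 − 31·(1389/437))/6 = 908/437.
At t = 9: ŝ = (1389/437)·(9) + (908/437)·(1) = 583/19.

ŝ = 30.684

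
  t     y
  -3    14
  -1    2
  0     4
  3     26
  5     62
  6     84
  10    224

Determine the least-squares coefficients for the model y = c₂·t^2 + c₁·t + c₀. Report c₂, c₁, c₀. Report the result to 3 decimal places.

c₂ = 2.032, c₁ = 1.803, c₀ = 2.023

Normal-equation sums: Σt^2·t^2 = 12084, Σt^2·t = 1340, Σt^2 = 180, Σt·t = 180, Σt = 20, Σ1 = 7.
Right-hand side: Σt^2·y = 27336, Σt·y = 3088, Σy = 416.
Normal equations: [[12084, 1340, 180]; [1340, 180, 20]; [180, 20, 7]]·[c₂, c₁, c₀]ᵀ = [27336, 3088, 416]ᵀ.
Solving the 3×3 system (Gaussian elimination) gives c₂ = 20817/10244, c₁ = 92337/51220, c₀ = 5182/2561.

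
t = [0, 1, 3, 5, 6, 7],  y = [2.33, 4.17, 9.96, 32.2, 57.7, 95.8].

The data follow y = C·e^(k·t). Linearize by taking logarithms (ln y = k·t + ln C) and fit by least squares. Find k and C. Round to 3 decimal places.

k = 0.530, C = 2.299

Taking logs, ln y = k·t + ln C, so regress ln y on t.
Σt = 22.0000, Σ(t)² = 120.0000, Σln y = 16.6618, Σt·ln y = 81.9509.
Normal system: [[120.0000, 22.0000]; [22.0000, 6]]·[k, ln C]ᵀ = [81.9509, 16.6618]ᵀ.
Δ = 120.0000·6 − (22.0000)² = 236.0000; k = (81.9509·6 − 22.0000·16.6618)/236.0000 = 0.53027, ln C = (120.0000·16.6618 − 22.0000·81.9509)/236.0000 = 0.83264, so C = exp(0.83264) = 2.29938.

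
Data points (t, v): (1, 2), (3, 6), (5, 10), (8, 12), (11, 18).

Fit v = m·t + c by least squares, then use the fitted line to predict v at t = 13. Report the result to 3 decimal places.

v̂ = 20.747

Normal-equation sums: Σt·t = 220, Σt = 28, Σ1 = 5.
For Aᵀv: Σt·v = 364, Σv = 48.
det = 220·5 − 28² = 316.
m = (364·5 − 28·48)/316 = 119/79; c = (220·48 − 28·364)/316 = 92/79.
At t = 13: v̂ = (119/79)·(13) + (92/79)·(1) = 1639/79.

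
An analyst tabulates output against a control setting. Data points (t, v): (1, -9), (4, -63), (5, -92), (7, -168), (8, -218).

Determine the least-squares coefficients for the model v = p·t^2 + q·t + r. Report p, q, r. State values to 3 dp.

p = -3.000, q = -2.700, r = -3.500

Sums needed: Σt^2·t^2 = 7379, Σt^2·t = 1045, Σt^2 = 155, Σt·t = 155, Σt = 25, Σ1 = 5.
And Σt^2·v = -25501, Σt·v = -3641, Σv = -550.
AᵀA·[p, q, r]ᵀ = Aᵀv becomes [[7379, 1045, 155]; [1045, 155, 25]; [155, 25, 5]]·[p, q, r]ᵀ = [-25501, -3641, -550]ᵀ.
Row-reducing yields p = -3, q = -27/10, r = -7/2.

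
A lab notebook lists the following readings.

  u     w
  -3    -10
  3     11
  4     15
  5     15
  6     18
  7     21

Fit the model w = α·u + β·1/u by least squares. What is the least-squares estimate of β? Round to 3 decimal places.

β = 7.119

Compute the Gram sums: Σu·u = 144, Σu·1/u = 6, Σ1/u·1/u = 7309/19600.
And Σu·w = 453, Σ1/u·w = 79/4.
So AᵀA·[α, β]ᵀ = Aᵀw: [[144, 6]; [6, 7309/19600]]·[α, β]ᵀ = [453, 79/4]ᵀ.
Δ = 144·(7309/19600) − 6² = 21681/1225.
α = (453·(7309/19600) − 6·(79/4))/(21681/1225) = 329459/115632; β = (144·(79/4) − 6·453)/(21681/1225) = 17150/2409.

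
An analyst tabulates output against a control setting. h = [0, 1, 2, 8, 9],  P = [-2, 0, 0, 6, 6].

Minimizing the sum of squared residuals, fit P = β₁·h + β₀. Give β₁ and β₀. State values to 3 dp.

From the data, Σh·h = 150, Σh = 20, Σ1 = 5.
For MᵀP: Σh·P = 102, ΣP = 10.
Determinant 150·5 − 20² = 350.
β₁ = (102·5 − 20·10)/350 = 31/35; β₀ = (150·10 − 20·102)/350 = -54/35.

β₁ = 0.886, β₀ = -1.543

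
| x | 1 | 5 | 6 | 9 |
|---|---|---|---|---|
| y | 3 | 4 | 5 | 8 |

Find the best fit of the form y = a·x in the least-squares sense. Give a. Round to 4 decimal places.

a = 0.8741

Setting ∂/∂a … = 0 gives: 143·a = 125.
(Σx·x = 143, Σx·y = 125.)
Hence a = 125 / 143 ≈ 0.874126.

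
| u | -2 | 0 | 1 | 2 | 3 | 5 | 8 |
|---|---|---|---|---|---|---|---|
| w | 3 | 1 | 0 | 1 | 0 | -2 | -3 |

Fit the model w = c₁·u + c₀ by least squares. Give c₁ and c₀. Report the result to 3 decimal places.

c₁ = -0.578, c₀ = 1.404

Forming MᵀM = [[107, 17]; [17, 7]] and Mᵀw = [-38, 0]ᵀ gives MᵀM·[c₁, c₀]ᵀ = Mᵀw.
Eliminating c₀: 7·(row 1) − 17·(row 2) gives 460·c₁ = 7·(-38) − 17·0 = -266, so c₁ = -133/230.
Then c₀ = (0 − 17·(-133/230))/7 = 323/230.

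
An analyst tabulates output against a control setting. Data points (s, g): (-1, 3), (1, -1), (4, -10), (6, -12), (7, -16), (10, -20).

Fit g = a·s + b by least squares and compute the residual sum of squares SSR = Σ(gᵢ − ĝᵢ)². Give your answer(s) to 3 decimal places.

SSR = 7.260

Compute the Gram sums: Σs·s = 203, Σs = 27, Σ1 = 6.
And Σs·g = -428, Σg = -56.
XᵀX·[a, b]ᵀ = Xᵀg becomes [[203, 27]; [27, 6]]·[a, b]ᵀ = [-428, -56]ᵀ.
Eliminating b: 6·(row 1) − 27·(row 2) gives 489·a = 6·(-428) − 27·(-56) = -1056, so a = -352/163.
Then b = ((-56) − 27·(-352/163))/6 = 188/489.
Residuals: 223/489, 379/489, -854/489, 280/489, -620/489, 592/489; SSR = 3550/489.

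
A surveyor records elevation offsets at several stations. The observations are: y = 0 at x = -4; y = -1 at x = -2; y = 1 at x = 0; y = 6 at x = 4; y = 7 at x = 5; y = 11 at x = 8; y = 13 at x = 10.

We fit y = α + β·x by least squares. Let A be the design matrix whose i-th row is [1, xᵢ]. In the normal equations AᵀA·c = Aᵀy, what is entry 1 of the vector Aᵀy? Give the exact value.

37

Entry 1 ↔ basis 1, so (Aᵀy)_{1} = Σᵢ yᵢ = (1)·(0) + (1)·(-1) + (1)·(1) + (1)·(6) + (1)·(7) + (1)·(11) + (1)·(13) = 37.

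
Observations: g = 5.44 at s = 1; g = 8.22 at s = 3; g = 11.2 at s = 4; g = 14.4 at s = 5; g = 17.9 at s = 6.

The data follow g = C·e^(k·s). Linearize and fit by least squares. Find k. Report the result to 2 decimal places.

Linearized form: ln g = k·s + ln C. From the 5 transformed points,
AᵀA = [[87.0000, 19.0000]; [19.0000, 5]], rhs = [48.3221, 11.7683]ᵀ  (here Σs = 19.0000, Σ(s)² = 87.0000, Σln g = 11.7683, Σs·ln g = 48.3221).
Solving (det = 74.0000): k = 0.24342, ln C = 1.42867.

k = 0.24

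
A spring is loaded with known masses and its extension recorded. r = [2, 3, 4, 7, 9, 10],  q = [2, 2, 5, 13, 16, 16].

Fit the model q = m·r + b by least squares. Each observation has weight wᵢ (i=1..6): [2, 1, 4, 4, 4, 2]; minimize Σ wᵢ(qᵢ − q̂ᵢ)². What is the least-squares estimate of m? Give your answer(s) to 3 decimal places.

m = 2.030

AᵀWA·[m, b]ᵀ = AᵀWq reads: 801·m + 107·b = 1354;  107·m + 17·b = 174.
(Σwᵢ·r·r = 801, Σwᵢ·r = 107, Σwᵢ·1 = 17, Σwᵢ·r·q = 1354, Σwᵢ·q = 174.)
Determinant 801·17 − 107² = 2168.
m = (1354·17 − 107·174)/2168 = 550/271; b = (801·174 − 107·1354)/2168 = -688/271.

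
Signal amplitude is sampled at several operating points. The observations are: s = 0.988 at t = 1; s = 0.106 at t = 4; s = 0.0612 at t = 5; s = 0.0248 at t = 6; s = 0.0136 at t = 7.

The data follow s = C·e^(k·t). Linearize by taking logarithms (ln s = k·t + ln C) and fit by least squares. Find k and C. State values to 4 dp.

k = -0.7178, C = 1.9997

Taking logs, ln s = k·t + ln C, so regress ln s on t.
Sums: Σt = 23.0000, Σ(t)² = 127.0000, Σln s = -13.0446, Σt·ln s = -75.2226.
Normal system: [[127.0000, 23.0000]; [23.0000, 5]]·[k, ln C]ᵀ = [-75.2226, -13.0446]ᵀ.
Δ = 127.0000·5 − (23.0000)² = 106.0000; k = (-75.2226·5 − 23.0000·-13.0446)/106.0000 = -0.71781, ln C = (127.0000·-13.0446 − 23.0000·-75.2226)/106.0000 = 0.69299, so C = exp(0.69299) = 1.99969.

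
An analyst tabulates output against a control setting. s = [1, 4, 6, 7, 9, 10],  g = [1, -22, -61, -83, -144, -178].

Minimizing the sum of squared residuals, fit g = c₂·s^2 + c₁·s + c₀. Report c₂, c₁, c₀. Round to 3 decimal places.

Setting ∂/∂c₂ … = 0 gives: 20515·c₂ + 2353·c₁ + 283·c₀ = -36078;  2353·c₂ + 283·c₁ + 37·c₀ = -4110;  283·c₂ + 37·c₁ + 6·c₀ = -487.
Inverting the 3×3 Gram matrix, [c₂, c₁, c₀]ᵀ = [-821/420, 89/60, 66/35]ᵀ.

c₂ = -1.955, c₁ = 1.483, c₀ = 1.886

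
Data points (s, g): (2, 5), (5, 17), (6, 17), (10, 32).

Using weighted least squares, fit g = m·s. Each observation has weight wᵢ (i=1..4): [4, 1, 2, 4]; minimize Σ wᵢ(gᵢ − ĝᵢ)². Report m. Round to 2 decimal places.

Compute the Gram sums: Σwᵢ·s·s = 513.
Moment sums: Σwᵢ·s·g = 1609.
Hence m = 1609 / 513 ≈ 3.13645.

m = 3.14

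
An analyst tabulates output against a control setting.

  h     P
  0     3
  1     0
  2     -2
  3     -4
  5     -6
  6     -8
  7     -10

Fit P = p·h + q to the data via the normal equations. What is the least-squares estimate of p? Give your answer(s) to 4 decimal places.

p = -1.7123

Normal-equation sums: Σh·h = 124, Σh = 24, Σ1 = 7.
And Σh·P = -164, ΣP = -27.
So XᵀX·[p, q]ᵀ = XᵀP: [[124, 24]; [24, 7]]·[p, q]ᵀ = [-164, -27]ᵀ.
det = 124·7 − 24² = 292.
p = ((-164)·7 − 24·(-27))/292 = -125/73; q = (124·(-27) − 24·(-164))/292 = 147/73.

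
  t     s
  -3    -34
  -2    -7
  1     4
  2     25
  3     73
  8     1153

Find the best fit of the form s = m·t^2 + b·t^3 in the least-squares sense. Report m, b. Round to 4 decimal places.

m = 2.1766, b = 1.9799

Sums needed: Σt^2·t^2 = 4291, Σt^2·t^3 = 32769, Σt^3·t^3 = 263731.
For Aᵀs: Σt^2·s = 74219, Σt^3·s = 593485.
Normal equations: [[4291, 32769]; [32769, 263731]]·[m, b]ᵀ = [74219, 593485]ᵀ.
Δ = 4291·263731 − 32769² = 57862360.
m = (74219·263731 − 32769·593485)/57862360 = 31485281/14465590; b = (4291·593485 − 32769·74219)/57862360 = 28640431/14465590.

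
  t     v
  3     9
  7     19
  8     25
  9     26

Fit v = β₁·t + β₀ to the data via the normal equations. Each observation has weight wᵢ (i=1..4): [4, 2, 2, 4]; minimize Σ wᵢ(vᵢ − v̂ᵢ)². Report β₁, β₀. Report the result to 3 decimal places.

Forming MᵀWM = [[586, 78]; [78, 12]] and MᵀWv = [1710, 228]ᵀ gives MᵀWM·[β₁, β₀]ᵀ = MᵀWv.
det = 586·12 − 78² = 948.
β₁ = (1710·12 − 78·228)/948 = 228/79; β₀ = (586·228 − 78·1710)/948 = 19/79.

β₁ = 2.886, β₀ = 0.241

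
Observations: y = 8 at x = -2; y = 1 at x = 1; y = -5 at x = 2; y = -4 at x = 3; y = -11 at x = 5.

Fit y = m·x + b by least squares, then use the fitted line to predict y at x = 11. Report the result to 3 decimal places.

Setting ∂/∂m … = 0 gives: 43·m + 9·b = -92;  9·m + 5·b = -11.
(Σx·x = 43, Σx = 9, Σ1 = 5, Σx·y = -92, Σy = -11.)
det = 43·5 − 9² = 134.
m = ((-92)·5 − 9·(-11))/134 = -361/134; b = (43·(-11) − 9·(-92))/134 = 355/134.
At x = 11: ŷ = (-361/134)·(11) + (355/134)·(1) = -1808/67.

ŷ = -26.985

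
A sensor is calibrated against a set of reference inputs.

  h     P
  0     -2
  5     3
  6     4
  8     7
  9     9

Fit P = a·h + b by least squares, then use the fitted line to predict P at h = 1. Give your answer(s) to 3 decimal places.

P̂ = -1.260

From the data, Σh·h = 206, Σh = 28, Σ1 = 5.
Moment sums: Σh·P = 176, ΣP = 21.
XᵀX·[a, b]ᵀ = XᵀP becomes [[206, 28]; [28, 5]]·[a, b]ᵀ = [176, 21]ᵀ.
Δ = 206·5 − 28² = 246.
a = (176·5 − 28·21)/246 = 146/123; b = (206·21 − 28·176)/246 = -301/123.
At h = 1: P̂ = (146/123)·(1) + (-301/123)·(1) = -155/123.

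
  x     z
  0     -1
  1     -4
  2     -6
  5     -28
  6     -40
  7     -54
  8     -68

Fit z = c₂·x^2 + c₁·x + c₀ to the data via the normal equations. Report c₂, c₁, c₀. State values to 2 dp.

c₂ = -0.98, c₁ = -0.51, c₀ = -1.48

Sums needed: Σx^2·x^2 = 8435, Σx^2·x = 1205, Σx^2 = 179, Σx·x = 179, Σx = 29, Σ1 = 7.
Right-hand side: Σx^2·z = -9166, Σx·z = -1318, Σz = -201.
Normal equations: [[8435, 1205, 179]; [1205, 179, 29]; [179, 29, 7]]·[c₂, c₁, c₀]ᵀ = [-9166, -1318, -201]ᵀ.
Row-reducing yields c₂ = -503/512, c₁ = -261/512, c₀ = -379/256.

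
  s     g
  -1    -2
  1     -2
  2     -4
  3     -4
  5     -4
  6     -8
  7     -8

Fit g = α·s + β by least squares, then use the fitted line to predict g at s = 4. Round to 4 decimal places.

Normal-equation sums: Σs·s = 125, Σs = 23, Σ1 = 7.
For Xᵀg: Σs·g = -144, Σg = -32.
So XᵀX·[α, β]ᵀ = Xᵀg: [[125, 23]; [23, 7]]·[α, β]ᵀ = [-144, -32]ᵀ.
Δ = 125·7 − 23² = 346.
α = ((-144)·7 − 23·(-32))/346 = -136/173; β = (125·(-32) − 23·(-144))/346 = -344/173.
At s = 4: ĝ = (-136/173)·(4) + (-344/173)·(1) = -888/173.

ĝ = -5.1329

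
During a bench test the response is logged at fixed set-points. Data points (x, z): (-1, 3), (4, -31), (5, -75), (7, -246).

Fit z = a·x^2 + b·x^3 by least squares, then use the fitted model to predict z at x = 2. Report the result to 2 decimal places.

ẑ = 0.29

The normal system MᵀM·[a, b]ᵀ = Mᵀz is [[3283, 20955]; [20955, 137371]]·[a, b]ᵀ = [-14422, -95740]ᵀ.
Determinant 3283·137371 − 20955² = 11876968.
a = ((-14422)·137371 − 20955·(-95740))/11876968 = 12533569/5938484; b = (3283·(-95740) − 20955·(-14422))/11876968 = -6050705/5938484.
At x = 2: ẑ = (12533569/5938484)·(4) + (-6050705/5938484)·(8) = 432159/1484621.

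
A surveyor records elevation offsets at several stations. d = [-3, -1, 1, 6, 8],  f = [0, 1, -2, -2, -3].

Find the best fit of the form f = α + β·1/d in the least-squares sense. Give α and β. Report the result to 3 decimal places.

The normal system AᵀA·[α, β]ᵀ = Aᵀf is [[5, -1/24]; [-1/24, 1241/576]]·[α, β]ᵀ = [-6, -89/24]ᵀ.
Eliminating β: (1241/576)·(row 1) − (-1/24)·(row 2) gives (517/48)·α = (1241/576)·(-6) − (-1/24)·(-89/24) = -7535/576, so α = -685/564.
Then β = ((-89/24) − (-1/24)·(-685/564))/(1241/576) = -82/47.

α = -1.215, β = -1.745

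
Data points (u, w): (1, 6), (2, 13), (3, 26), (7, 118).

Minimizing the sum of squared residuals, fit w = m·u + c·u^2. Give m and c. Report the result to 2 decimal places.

m = 2.68, c = 2.02

From the data, Σu·u = 63, Σu·u^2 = 379, Σu^2·u^2 = 2499.
For Mᵀw: Σu·w = 936, Σu^2·w = 6074.
Eliminating c: 2499·(row 1) − 379·(row 2) gives 13796·m = 2499·936 − 379·6074 = 37018, so m = 18509/6898.
Then c = (6074 − 379·(18509/6898))/2499 = 13959/6898.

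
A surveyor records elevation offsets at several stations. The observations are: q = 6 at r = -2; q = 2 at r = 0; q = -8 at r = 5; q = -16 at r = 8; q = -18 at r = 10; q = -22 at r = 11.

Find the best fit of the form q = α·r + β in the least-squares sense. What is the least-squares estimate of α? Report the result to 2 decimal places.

Setting ∂/∂α … = 0 gives: 314·α + 32·β = -602;  32·α + 6·β = -56.
(Σr·r = 314, Σr = 32, Σ1 = 6, Σr·q = -602, Σq = -56.)
Δ = 314·6 − 32² = 860.
α = ((-602)·6 − 32·(-56))/860 = -91/43; β = (314·(-56) − 32·(-602))/860 = 84/43.

α = -2.12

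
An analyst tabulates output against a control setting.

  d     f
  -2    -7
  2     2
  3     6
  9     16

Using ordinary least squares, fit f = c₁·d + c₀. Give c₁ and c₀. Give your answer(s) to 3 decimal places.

c₁ = 2.081, c₀ = -1.992

The normal equations are: 98·c₁ + 12·c₀ = 180;  12·c₁ + 4·c₀ = 17.
Determinant 98·4 − 12² = 248.
c₁ = (180·4 − 12·17)/248 = 129/62; c₀ = (98·17 − 12·180)/248 = -247/124.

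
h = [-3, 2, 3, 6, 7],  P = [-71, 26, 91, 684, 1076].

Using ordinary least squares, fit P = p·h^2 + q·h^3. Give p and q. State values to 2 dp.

Normal-equation sums: Σh^2·h^2 = 3875, Σh^2·h^3 = 24615, Σh^3·h^3 = 165827.
For MᵀP: Σh^2·P = 77632, Σh^3·P = 521394.
Δ = 3875·165827 − 24615² = 36681400.
p = (77632·165827 − 24615·521394)/36681400 = 19684177/18340700; q = (3875·521394 − 24615·77632)/36681400 = 10949007/3668140.

p = 1.07, q = 2.98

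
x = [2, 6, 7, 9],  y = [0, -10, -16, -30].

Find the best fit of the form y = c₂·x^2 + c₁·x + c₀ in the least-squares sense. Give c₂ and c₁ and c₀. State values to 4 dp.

Entries of MᵀM: Σx^2·x^2 = 10274, Σx^2·x = 1296, Σx^2 = 170, Σx·x = 170, Σx = 24, Σ1 = 4.
Right-hand side: Σx^2·y = -3574, Σx·y = -442, Σy = -56.
So MᵀM·[c₂, c₁, c₀]ᵀ = Mᵀy: [[10274, 1296, 170]; [1296, 170, 24]; [170, 24, 4]]·[c₂, c₁, c₀]ᵀ = [-3574, -442, -56]ᵀ.
Solving the 3×3 system (Gaussian elimination) gives c₂ = -894/1549, c₁ = 3175/1549, c₀ = -2741/1549.

c₂ = -0.5771, c₁ = 2.0497, c₀ = -1.7695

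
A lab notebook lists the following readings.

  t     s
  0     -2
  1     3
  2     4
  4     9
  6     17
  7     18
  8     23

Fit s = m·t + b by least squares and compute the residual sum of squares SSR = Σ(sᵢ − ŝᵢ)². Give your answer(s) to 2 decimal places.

The normal equations are: 170·m + 28·b = 459;  28·m + 7·b = 72.
(Σt·t = 170, Σt = 28, Σ1 = 7, Σt·s = 459, Σs = 72.)
Δ = 170·7 − 28² = 406.
m = (459·7 − 28·72)/406 = 171/58; b = (170·72 − 28·459)/406 = -306/203.
Residuals: -100/203, 633/406, -79/203, -9/7, 166/203, -459/406, 187/203; SSR = 2953/406.

SSR = 7.27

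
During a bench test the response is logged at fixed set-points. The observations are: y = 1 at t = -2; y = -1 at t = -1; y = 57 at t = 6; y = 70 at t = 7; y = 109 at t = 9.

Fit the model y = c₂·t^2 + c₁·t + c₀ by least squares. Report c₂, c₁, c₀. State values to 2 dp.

Entries of AᵀA: Σt^2·t^2 = 10275, Σt^2·t = 1279, Σt^2 = 171, Σt·t = 171, Σt = 19, Σ1 = 5.
And Σt^2·y = 14314, Σt·y = 1812, Σy = 236.
AᵀA·[c₂, c₁, c₀]ᵀ = Aᵀy becomes [[10275, 1279, 171]; [1279, 171, 19]; [171, 19, 5]]·[c₂, c₁, c₀]ᵀ = [14314, 1812, 236]ᵀ.
Solving the 3×3 system (Gaussian elimination) gives c₂ = 3937/3988, c₁ = 11869/3988, c₀ = 4243/1994.

c₂ = 0.99, c₁ = 2.98, c₀ = 2.13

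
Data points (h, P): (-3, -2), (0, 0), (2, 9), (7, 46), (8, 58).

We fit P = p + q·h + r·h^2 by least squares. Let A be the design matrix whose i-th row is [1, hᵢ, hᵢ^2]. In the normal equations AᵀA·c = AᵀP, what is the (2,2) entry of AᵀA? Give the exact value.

Row 2 ↔ basis h, column 2 ↔ basis h, so (AᵀA)_{2,2} = Σᵢ (h)·(h) = (-3)·(-3) + (0)·(0) + (2)·(2) + (7)·(7) + (8)·(8) = 126.

126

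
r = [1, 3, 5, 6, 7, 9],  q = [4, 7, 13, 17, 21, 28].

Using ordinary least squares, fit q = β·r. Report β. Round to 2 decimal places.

Entries of XᵀX: Σr·r = 201.
For Xᵀq: Σr·q = 591.
Hence β = 591 / 201 ≈ 2.9403.

β = 2.94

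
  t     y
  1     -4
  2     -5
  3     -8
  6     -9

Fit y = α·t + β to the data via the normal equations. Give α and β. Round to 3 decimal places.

The normal system XᵀX·[α, β]ᵀ = Xᵀy is [[50, 12]; [12, 4]]·[α, β]ᵀ = [-92, -26]ᵀ.
det = 50·4 − 12² = 56.
α = ((-92)·4 − 12·(-26))/56 = -1; β = (50·(-26) − 12·(-92))/56 = -7/2.

α = -1.000, β = -3.500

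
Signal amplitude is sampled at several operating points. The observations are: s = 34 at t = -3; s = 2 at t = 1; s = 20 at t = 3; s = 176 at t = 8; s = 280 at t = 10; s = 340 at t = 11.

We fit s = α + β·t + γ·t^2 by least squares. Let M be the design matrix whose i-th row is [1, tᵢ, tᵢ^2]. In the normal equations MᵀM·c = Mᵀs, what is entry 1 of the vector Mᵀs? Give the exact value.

852

Entry 1 ↔ basis 1, so (Mᵀs)_{1} = Σᵢ sᵢ = (1)·(34) + (1)·(2) + (1)·(20) + (1)·(176) + (1)·(280) + (1)·(340) = 852.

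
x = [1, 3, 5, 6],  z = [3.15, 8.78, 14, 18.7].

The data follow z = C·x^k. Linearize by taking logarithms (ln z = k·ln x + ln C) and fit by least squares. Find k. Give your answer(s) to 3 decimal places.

k = 0.968

Let Y = ln z. Fitting Y = k·ln x + ln C by least squares:
XᵀX = [[7.0076, 4.4998]; [4.4998, 4]], rhs = [11.8813, 8.8875]ᵀ  (here Σln x = 4.4998, Σ(ln x)² = 7.0076, Σln z = 8.8875, Σln x·ln z = 11.8813).
Δ = 7.0076·4 − (4.4998)² = 7.7823; k = (11.8813·4 − 4.4998·8.8875)/7.7823 = 0.96802, ln C = (7.0076·8.8875 − 4.4998·11.8813)/7.7823 = 1.13289.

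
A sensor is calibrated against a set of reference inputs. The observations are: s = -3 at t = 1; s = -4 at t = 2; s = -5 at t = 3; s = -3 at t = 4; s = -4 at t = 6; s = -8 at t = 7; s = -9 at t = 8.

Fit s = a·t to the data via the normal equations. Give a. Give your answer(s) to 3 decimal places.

a = -1.061

From the data, Σt·t = 179.
For Aᵀs: Σt·s = -190.
AᵀA·[a]ᵀ = Aᵀs becomes [[179]]·[a]ᵀ = [-190]ᵀ.
Hence a = -190 / 179 ≈ -1.06145.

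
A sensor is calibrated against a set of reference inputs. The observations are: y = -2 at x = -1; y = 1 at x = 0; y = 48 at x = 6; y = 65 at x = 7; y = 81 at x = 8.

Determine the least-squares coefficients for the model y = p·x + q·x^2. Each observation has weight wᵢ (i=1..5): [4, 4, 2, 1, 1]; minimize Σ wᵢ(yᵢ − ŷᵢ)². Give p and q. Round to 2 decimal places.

With design matrix M, MᵀWM = [[189, 1283]; [1283, 9093]] and MᵀWy = [1687, 11817]ᵀ.
det = 189·9093 − 1283² = 72488.
p = (1687·9093 − 1283·11817)/72488 = 22335/9061; q = (189·11817 − 1283·1687)/72488 = 8624/9061.

p = 2.46, q = 0.95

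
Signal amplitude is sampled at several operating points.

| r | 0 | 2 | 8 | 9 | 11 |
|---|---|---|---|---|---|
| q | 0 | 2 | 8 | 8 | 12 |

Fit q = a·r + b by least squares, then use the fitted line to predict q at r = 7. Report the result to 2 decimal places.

Sums needed: Σr·r = 270, Σr = 30, Σ1 = 5.
Right-hand side: Σr·q = 272, Σq = 30.
XᵀX·[a, b]ᵀ = Xᵀq becomes [[270, 30]; [30, 5]]·[a, b]ᵀ = [272, 30]ᵀ.
Δ = 270·5 − 30² = 450.
a = (272·5 − 30·30)/450 = 46/45; b = (270·30 − 30·272)/450 = -2/15.
At r = 7: q̂ = (46/45)·(7) + (-2/15)·(1) = 316/45.

q̂ = 7.02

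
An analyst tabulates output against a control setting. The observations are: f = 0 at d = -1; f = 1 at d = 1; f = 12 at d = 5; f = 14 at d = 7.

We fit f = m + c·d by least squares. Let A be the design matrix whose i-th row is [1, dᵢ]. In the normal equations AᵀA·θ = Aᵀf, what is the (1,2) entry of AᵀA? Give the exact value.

Row 1 ↔ basis 1, column 2 ↔ basis d, so (AᵀA)_{1,2} = Σᵢ d = (1)·(-1) + (1)·(1) + (1)·(5) + (1)·(7) = 12.

12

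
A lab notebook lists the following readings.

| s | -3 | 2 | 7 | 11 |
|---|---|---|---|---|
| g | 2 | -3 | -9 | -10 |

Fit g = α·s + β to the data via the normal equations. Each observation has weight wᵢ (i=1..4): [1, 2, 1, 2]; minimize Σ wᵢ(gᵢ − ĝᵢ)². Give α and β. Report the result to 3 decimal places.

Setting ∂/∂α … = 0 gives: 308·α + 30·β = -301;  30·α + 6·β = -33.
(Σwᵢ·s·s = 308, Σwᵢ·s = 30, Σwᵢ·1 = 6, Σwᵢ·s·g = -301, Σwᵢ·g = -33.)
Eliminating β: 6·(row 1) − 30·(row 2) gives 948·α = 6·(-301) − 30·(-33) = -816, so α = -68/79.
Then β = ((-33) − 30·(-68/79))/6 = -189/158.

α = -0.861, β = -1.196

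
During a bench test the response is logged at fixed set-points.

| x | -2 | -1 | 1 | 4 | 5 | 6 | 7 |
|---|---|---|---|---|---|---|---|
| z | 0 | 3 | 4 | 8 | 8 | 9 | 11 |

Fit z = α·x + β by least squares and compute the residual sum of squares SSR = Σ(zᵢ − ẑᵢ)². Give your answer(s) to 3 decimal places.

SSR = 2.901

From the data, Σx·x = 132, Σx = 20, Σ1 = 7.
And Σx·z = 204, Σz = 43.
So MᵀM·[α, β]ᵀ = Mᵀz: [[132, 20]; [20, 7]]·[α, β]ᵀ = [204, 43]ᵀ.
Eliminating β: 7·(row 1) − 20·(row 2) gives 524·α = 7·204 − 20·43 = 568, so α = 142/131.
Then β = (43 − 20·(142/131))/7 = 399/131.
Residuals: -115/131, 136/131, -17/131, 81/131, -61/131, -72/131, 48/131; SSR = 380/131.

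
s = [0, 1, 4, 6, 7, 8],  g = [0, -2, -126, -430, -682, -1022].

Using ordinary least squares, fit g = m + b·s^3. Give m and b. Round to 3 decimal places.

Entries of MᵀM: Σ1 = 6, Σs^3 = 1136, Σs^3·s^3 = 430546.
Moment sums: Σg = -2262, Σs^3·g = -858136.
MᵀM·[m, b]ᵀ = Mᵀg becomes [[6, 1136]; [1136, 430546]]·[m, b]ᵀ = [-2262, -858136]ᵀ.
Eliminating b: 430546·(row 1) − 1136·(row 2) gives 1292780·m = 430546·(-2262) − 1136·(-858136) = 947444, so m = 236861/323195.
Then b = ((-858136) − 1136·(236861/323195))/430546 = -644796/323195.

m = 0.733, b = -1.995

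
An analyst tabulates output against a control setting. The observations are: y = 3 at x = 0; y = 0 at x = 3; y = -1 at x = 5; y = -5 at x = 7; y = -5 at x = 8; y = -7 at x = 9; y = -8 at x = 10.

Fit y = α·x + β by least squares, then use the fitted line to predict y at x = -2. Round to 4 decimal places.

Compute the Gram sums: Σx·x = 328, Σx = 42, Σ1 = 7.
For Mᵀy: Σx·y = -223, Σy = -23.
Normal equations: [[328, 42]; [42, 7]]·[α, β]ᵀ = [-223, -23]ᵀ.
det = 328·7 − 42² = 532.
α = ((-223)·7 − 42·(-23))/532 = -85/76; β = (328·(-23) − 42·(-223))/532 = 911/266.
At x = -2: ŷ = (-85/76)·(-2) + (911/266)·(1) = 753/133.

ŷ = 5.6617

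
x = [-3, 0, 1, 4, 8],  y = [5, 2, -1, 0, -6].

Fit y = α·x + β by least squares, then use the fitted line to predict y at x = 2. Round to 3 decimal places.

From the data, Σx·x = 90, Σx = 10, Σ1 = 5.
And Σx·y = -64, Σy = 0.
AᵀA·[α, β]ᵀ = Aᵀy becomes [[90, 10]; [10, 5]]·[α, β]ᵀ = [-64, 0]ᵀ.
det = 90·5 − 10² = 350.
α = ((-64)·5 − 10·0)/350 = -32/35; β = (90·0 − 10·(-64))/350 = 64/35.
At x = 2: ŷ = (-32/35)·(2) + (64/35)·(1) = 0.

ŷ = 0.000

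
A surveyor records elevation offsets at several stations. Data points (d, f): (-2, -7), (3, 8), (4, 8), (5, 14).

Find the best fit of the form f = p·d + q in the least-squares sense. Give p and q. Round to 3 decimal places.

p = 2.845, q = -1.362

AᵀA·[p, q]ᵀ = Aᵀf reads: 54·p + 10·q = 140;  10·p + 4·q = 23.
Determinant 54·4 − 10² = 116.
p = (140·4 − 10·23)/116 = 165/58; q = (54·23 − 10·140)/116 = -79/58.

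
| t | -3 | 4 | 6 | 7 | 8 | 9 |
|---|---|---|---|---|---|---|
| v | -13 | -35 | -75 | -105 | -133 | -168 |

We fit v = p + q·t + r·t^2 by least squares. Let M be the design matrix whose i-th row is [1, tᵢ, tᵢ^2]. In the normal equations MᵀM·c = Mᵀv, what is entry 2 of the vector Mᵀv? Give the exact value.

-3862

Entry 2 ↔ basis t, so (Mᵀv)_{2} = Σᵢ (t)·vᵢ = (-3)·(-13) + (4)·(-35) + (6)·(-75) + (7)·(-105) + (8)·(-133) + (9)·(-168) = -3862.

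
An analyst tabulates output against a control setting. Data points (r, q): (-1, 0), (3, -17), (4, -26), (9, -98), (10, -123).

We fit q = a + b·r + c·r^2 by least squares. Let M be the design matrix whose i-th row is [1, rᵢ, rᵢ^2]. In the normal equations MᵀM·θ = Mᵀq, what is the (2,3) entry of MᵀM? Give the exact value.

Row 2 ↔ basis r, column 3 ↔ basis r^2, so (MᵀM)_{2,3} = Σᵢ (r)·(r^2) = (-1)·(1) + (3)·(9) + (4)·(16) + (9)·(81) + (10)·(100) = 1819.

1819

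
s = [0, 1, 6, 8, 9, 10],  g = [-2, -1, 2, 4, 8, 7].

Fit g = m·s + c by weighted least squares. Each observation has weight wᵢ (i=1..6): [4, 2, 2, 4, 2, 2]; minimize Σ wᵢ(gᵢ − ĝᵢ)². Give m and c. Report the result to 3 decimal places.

Sums needed: Σwᵢ·s·s = 692, Σwᵢ·s = 84, Σwᵢ·1 = 16.
Moment sums: Σwᵢ·s·g = 434, Σwᵢ·g = 40.
So MᵀWM·[m, c]ᵀ = MᵀWg: [[692, 84]; [84, 16]]·[m, c]ᵀ = [434, 40]ᵀ.
Eliminating c: 16·(row 1) − 84·(row 2) gives 4016·m = 16·434 − 84·40 = 3584, so m = 224/251.
Then c = (40 − 84·(224/251))/16 = -1097/502.

m = 0.892, c = -2.185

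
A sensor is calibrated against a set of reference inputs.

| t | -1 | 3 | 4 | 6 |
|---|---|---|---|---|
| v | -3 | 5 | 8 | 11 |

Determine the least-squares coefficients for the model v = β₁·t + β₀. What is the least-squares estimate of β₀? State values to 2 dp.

From the data, Σt·t = 62, Σt = 12, Σ1 = 4.
Right-hand side: Σt·v = 116, Σv = 21.
So MᵀM·[β₁, β₀]ᵀ = Mᵀv: [[62, 12]; [12, 4]]·[β₁, β₀]ᵀ = [116, 21]ᵀ.
det = 62·4 − 12² = 104.
β₁ = (116·4 − 12·21)/104 = 53/26; β₀ = (62·21 − 12·116)/104 = -45/52.

β₀ = -0.87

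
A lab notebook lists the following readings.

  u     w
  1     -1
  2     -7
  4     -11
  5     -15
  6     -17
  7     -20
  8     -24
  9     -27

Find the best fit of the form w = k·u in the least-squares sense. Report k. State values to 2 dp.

From the data, Σu·u = 276.
Right-hand side: Σu·w = -811.
So MᵀM·[k]ᵀ = Mᵀw: [[276]]·[k]ᵀ = [-811]ᵀ.
Hence k = -811 / 276 ≈ -2.93841.

k = -2.94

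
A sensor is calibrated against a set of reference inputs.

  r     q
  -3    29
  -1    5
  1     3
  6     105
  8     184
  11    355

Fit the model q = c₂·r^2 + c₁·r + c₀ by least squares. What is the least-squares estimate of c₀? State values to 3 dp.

c₀ = 0.626

With design matrix M, MᵀM = [[20116, 2032, 232]; [2032, 232, 22]; [232, 22, 6]] and Mᵀq = [58780, 5918, 681]ᵀ.
Solving the 3×3 system (Gaussian elimination) gives c₂ = 325921/109167, c₁ = -152789/218334, c₀ = 22763/36389.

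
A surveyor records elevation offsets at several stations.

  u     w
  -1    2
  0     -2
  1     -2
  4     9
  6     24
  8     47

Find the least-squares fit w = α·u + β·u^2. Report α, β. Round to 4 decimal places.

α = -1.5689, β = 0.9307

Setting ∂/∂α … = 0 gives: 118·α + 792·β = 552;  792·α + 5650·β = 4016.
(Σu·u = 118, Σu·u^2 = 792, Σu^2·u^2 = 5650, Σu·w = 552, Σu^2·w = 4016.)
Eliminating β: 5650·(row 1) − 792·(row 2) gives 39436·α = 5650·552 − 792·4016 = -61872, so α = -15468/9859.
Then β = (4016 − 792·(-15468/9859))/5650 = 9176/9859.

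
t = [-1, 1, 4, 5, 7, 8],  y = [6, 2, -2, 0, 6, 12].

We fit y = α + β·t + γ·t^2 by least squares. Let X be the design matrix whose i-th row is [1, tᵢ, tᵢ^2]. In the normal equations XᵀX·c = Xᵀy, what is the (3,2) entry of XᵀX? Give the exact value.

1044

Row 3 ↔ basis t^2, column 2 ↔ basis t, so (XᵀX)_{3,2} = Σᵢ (t^2)·(t) = (1)·(-1) + (1)·(1) + (16)·(4) + (25)·(5) + (49)·(7) + (64)·(8) = 1044.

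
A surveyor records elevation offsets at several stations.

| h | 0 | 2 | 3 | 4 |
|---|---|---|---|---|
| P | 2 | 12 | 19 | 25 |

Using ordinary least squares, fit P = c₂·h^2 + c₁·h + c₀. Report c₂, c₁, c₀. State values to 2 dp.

c₂ = 0.30, c₁ = 4.63, c₀ = 1.94

Setting ∂/∂c₂ … = 0 gives: 353·c₂ + 99·c₁ + 29·c₀ = 619;  99·c₂ + 29·c₁ + 9·c₀ = 181;  29·c₂ + 9·c₁ + 4·c₀ = 58.
(Σh^2·h^2 = 353, Σh^2·h = 99, Σh^2 = 29, Σh·h = 29, Σh = 9, Σ1 = 4, Σh^2·P = 619, Σh·P = 181, ΣP = 58.)
Row-reducing yields c₂ = 13/44, c₁ = 1019/220, c₀ = 213/110.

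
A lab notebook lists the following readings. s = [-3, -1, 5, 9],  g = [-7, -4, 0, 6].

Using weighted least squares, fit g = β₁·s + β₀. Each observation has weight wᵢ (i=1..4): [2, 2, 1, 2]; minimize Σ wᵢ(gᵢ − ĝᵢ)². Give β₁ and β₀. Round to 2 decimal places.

Sums needed: Σwᵢ·s·s = 207, Σwᵢ·s = 15, Σwᵢ·1 = 7.
Right-hand side: Σwᵢ·s·g = 158, Σwᵢ·g = -10.
Normal equations: [[207, 15]; [15, 7]]·[β₁, β₀]ᵀ = [158, -10]ᵀ.
Eliminating β₀: 7·(row 1) − 15·(row 2) gives 1224·β₁ = 7·158 − 15·(-10) = 1256, so β₁ = 157/153.
Then β₀ = ((-10) − 15·(157/153))/7 = -185/51.

β₁ = 1.03, β₀ = -3.63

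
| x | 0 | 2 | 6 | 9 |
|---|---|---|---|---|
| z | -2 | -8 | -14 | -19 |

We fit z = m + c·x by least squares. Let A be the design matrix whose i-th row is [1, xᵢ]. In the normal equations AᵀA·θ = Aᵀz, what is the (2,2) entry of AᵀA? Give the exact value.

121

Row 2 ↔ basis x, column 2 ↔ basis x, so (AᵀA)_{2,2} = Σᵢ (x)·(x) = (0)·(0) + (2)·(2) + (6)·(6) + (9)·(9) = 121.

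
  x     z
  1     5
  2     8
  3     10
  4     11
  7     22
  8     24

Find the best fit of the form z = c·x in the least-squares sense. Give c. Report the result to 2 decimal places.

MᵀM·[c]ᵀ = Mᵀz reads: 143·c = 441.
(Σx·x = 143, Σx·z = 441.)
c = 441/143 = 3.08392.

c = 3.08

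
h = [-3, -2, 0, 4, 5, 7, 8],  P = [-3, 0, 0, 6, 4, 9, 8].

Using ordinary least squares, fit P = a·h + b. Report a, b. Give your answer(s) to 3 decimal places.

AᵀA·[a, b]ᵀ = AᵀP reads: 167·a + 19·b = 180;  19·a + 7·b = 24.
(Σh·h = 167, Σh = 19, Σ1 = 7, Σh·P = 180, ΣP = 24.)
Δ = 167·7 − 19² = 808.
a = (180·7 − 19·24)/808 = 201/202; b = (167·24 − 19·180)/808 = 147/202.

a = 0.995, b = 0.728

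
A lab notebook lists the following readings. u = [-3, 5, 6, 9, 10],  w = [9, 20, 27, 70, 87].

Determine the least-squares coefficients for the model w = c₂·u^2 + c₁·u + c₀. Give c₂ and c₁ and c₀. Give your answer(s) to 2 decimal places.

Entries of MᵀM: Σu^2·u^2 = 18563, Σu^2·u = 2043, Σu^2 = 251, Σu·u = 251, Σu = 27, Σ1 = 5.
And Σu^2·w = 15923, Σu·w = 1735, Σw = 213.
MᵀM·[c₂, c₁, c₀]ᵀ = Mᵀw becomes [[18563, 2043, 251]; [2043, 251, 27]; [251, 27, 5]]·[c₂, c₁, c₀]ᵀ = [15923, 1735, 213]ᵀ.
Row-reducing yields c₂ = 92581/96558, c₁ = -22787/32186, c₀ = -11789/6897.

c₂ = 0.96, c₁ = -0.71, c₀ = -1.71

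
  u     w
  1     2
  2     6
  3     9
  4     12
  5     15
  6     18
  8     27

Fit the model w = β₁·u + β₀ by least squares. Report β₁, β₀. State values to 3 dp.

Sums needed: Σu·u = 155, Σu = 29, Σ1 = 7.
Right-hand side: Σu·w = 488, Σw = 89.
XᵀX·[β₁, β₀]ᵀ = Xᵀw becomes [[155, 29]; [29, 7]]·[β₁, β₀]ᵀ = [488, 89]ᵀ.
Eliminating β₀: 7·(row 1) − 29·(row 2) gives 244·β₁ = 7·488 − 29·89 = 835, so β₁ = 835/244.
Then β₀ = (89 − 29·(835/244))/7 = -357/244.

β₁ = 3.422, β₀ = -1.463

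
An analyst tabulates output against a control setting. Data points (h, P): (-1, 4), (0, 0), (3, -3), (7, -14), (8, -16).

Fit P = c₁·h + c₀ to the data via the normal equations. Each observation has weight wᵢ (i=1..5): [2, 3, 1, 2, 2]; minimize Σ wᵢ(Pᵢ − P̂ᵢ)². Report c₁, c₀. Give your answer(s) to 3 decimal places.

From the data, Σwᵢ·h·h = 237, Σwᵢ·h = 31, Σwᵢ·1 = 10.
For AᵀWP: Σwᵢ·h·P = -469, Σwᵢ·P = -55.
det = 237·10 − 31² = 1409.
c₁ = ((-469)·10 − 31·(-55))/1409 = -2985/1409; c₀ = (237·(-55) − 31·(-469))/1409 = 1504/1409.

c₁ = -2.119, c₀ = 1.067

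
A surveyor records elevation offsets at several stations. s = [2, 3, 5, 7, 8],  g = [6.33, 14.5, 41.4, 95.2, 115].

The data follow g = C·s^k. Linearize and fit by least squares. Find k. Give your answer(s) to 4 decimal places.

Taking logs, ln g = k·ln s + ln C, so regress ln g on ln s.
Σln s = 7.4265, Σ(ln s)² = 12.3883, Σln g = 17.5436, Σln s·ln g = 28.9416.
Equations: 12.3883·k + 7.4265·ln C = 28.9416;  7.4265·k + 5·ln C = 17.5436.
Slope k = (n·Σln s·ln g − Σln s·Σln g)/(n·Σ(ln s)² − (Σln s)²) = (5·28.9416 − 7.4265·17.5436)/6.7880 = 2.12425; ln C = (Σln g − k·Σln s)/n = 0.35356.

k = 2.1242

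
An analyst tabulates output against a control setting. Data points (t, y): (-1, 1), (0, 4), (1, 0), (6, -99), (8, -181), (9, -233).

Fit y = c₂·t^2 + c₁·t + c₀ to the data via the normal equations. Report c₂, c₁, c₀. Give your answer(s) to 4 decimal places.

c₂ = -2.9822, c₁ = 0.6371, c₀ = 3.8495

With design matrix X, XᵀX = [[11955, 1457, 183]; [1457, 183, 23]; [183, 23, 6]] and Xᵀy = [-34020, -4140, -508]ᵀ.
Row-reducing yields c₂ = -37621/12615, c₁ = 2679/4205, c₀ = 48562/12615.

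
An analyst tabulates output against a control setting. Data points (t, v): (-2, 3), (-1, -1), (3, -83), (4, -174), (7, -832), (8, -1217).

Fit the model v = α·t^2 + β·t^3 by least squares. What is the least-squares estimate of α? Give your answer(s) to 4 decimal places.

The normal system XᵀX·[α, β]ᵀ = Xᵀv is [[6851, 50809]; [50809, 384683]]·[α, β]ᵀ = [-122176, -921880]ᵀ.
Eliminating β: 384683·(row 1) − 50809·(row 2) gives 53908752·α = 384683·(-122176) − 50809·(-921880) = -159229288, so α = -19903661/6738594.
Then β = ((-921880) − 50809·(-19903661/6738594))/384683 = -436127/217374.

α = -2.9537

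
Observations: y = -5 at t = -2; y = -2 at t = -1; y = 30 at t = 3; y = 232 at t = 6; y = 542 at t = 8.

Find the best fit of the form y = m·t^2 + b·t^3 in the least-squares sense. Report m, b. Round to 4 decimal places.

The normal system AᵀA·[m, b]ᵀ = Aᵀy is [[5490, 40754]; [40754, 309594]]·[m, b]ᵀ = [43288, 328468]ᵀ.
Eliminating b: 309594·(row 1) − 40754·(row 2) gives 38782544·m = 309594·43288 − 40754·328468 = 15320200, so m = 1915025/4847818.
Then b = (328468 − 40754·(1915025/4847818))/309594 = 4891271/4847818.

m = 0.3950, b = 1.0090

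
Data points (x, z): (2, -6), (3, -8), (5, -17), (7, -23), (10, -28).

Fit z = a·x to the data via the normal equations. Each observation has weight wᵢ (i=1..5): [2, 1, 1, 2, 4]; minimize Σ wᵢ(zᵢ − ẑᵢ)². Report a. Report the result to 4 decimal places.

a = -2.9167

Setting ∂/∂a … = 0 gives: 540·a = -1575.
Hence a = -1575 / 540 ≈ -2.91667.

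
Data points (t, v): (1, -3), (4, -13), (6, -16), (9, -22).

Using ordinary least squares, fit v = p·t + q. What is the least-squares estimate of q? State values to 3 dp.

q = -1.882

Compute the Gram sums: Σt·t = 134, Σt = 20, Σ1 = 4.
Moment sums: Σt·v = -349, Σv = -54.
Normal equations: [[134, 20]; [20, 4]]·[p, q]ᵀ = [-349, -54]ᵀ.
Eliminating q: 4·(row 1) − 20·(row 2) gives 136·p = 4·(-349) − 20·(-54) = -316, so p = -79/34.
Then q = ((-54) − 20·(-79/34))/4 = -32/17.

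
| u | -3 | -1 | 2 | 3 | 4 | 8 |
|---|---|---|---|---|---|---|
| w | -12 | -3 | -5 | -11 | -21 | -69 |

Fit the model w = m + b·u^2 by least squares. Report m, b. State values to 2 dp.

With design matrix A, AᵀA = [[6, 103]; [103, 4531]] and Aᵀw = [-121, -4982]ᵀ.
Δ = 6·4531 − 103² = 16577.
m = ((-121)·4531 − 103·(-4982))/16577 = -35105/16577; b = (6·(-4982) − 103·(-121))/16577 = -17429/16577.

m = -2.12, b = -1.05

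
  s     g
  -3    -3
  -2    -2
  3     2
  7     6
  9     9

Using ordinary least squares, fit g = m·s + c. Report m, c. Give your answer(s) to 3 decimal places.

From the data, Σs·s = 152, Σs = 14, Σ1 = 5.
And Σs·g = 142, Σg = 12.
Normal equations: [[152, 14]; [14, 5]]·[m, c]ᵀ = [142, 12]ᵀ.
Determinant 152·5 − 14² = 564.
m = (142·5 − 14·12)/564 = 271/282; c = (152·12 − 14·142)/564 = -41/141.

m = 0.961, c = -0.291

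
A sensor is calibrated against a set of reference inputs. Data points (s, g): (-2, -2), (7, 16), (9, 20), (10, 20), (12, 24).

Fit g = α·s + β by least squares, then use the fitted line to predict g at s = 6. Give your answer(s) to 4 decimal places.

ĝ = 13.3535

The normal system XᵀX·[α, β]ᵀ = Xᵀg is [[378, 36]; [36, 5]]·[α, β]ᵀ = [784, 78]ᵀ.
Eliminating β: 5·(row 1) − 36·(row 2) gives 594·α = 5·784 − 36·78 = 1112, so α = 556/297.
Then β = (78 − 36·(556/297))/5 = 70/33.
At s = 6: ĝ = (556/297)·(6) + (70/33)·(1) = 1322/99.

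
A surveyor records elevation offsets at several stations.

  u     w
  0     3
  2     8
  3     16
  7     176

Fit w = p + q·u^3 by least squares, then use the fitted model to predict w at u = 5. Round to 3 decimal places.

Entries of MᵀM: Σ1 = 4, Σu^3 = 378, Σu^3·u^3 = 118442.
And Σw = 203, Σu^3·w = 60864.
So MᵀM·[p, q]ᵀ = Mᵀw: [[4, 378]; [378, 118442]]·[p, q]ᵀ = [203, 60864]ᵀ.
Eliminating q: 118442·(row 1) − 378·(row 2) gives 330884·p = 118442·203 − 378·60864 = 1037134, so p = 518567/165442.
Then q = (60864 − 378·(518567/165442))/118442 = 83361/165442.
At u = 5: ŵ = (518567/165442)·(1) + (83361/165442)·(125) = 5469346/82721.

ŵ = 66.118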